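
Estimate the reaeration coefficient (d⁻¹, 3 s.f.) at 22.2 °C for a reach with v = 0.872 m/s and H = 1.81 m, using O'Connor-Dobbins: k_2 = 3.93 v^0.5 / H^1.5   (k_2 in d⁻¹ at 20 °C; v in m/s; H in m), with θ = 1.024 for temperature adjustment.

k_2 ≈ 1.59 d⁻¹

k_2(20) = 3.93 × 0.872^0.5 / 1.81^1.5 = 3.93 × 0.9338 / 2.435 = 1.507 d⁻¹.
k_2(22.2) = 1.507 × 1.024^(22.2−20) = 1.507 × 1.054 = 1.588 d⁻¹.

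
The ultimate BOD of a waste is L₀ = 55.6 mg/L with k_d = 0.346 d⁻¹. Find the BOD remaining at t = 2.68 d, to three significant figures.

L_t = L₀ e^(−k_d t) = 55.6 × e^(−0.346×2.68) = 55.6 × 0.3956 = 22.00 mg/L.

L ≈ 22.0 mg/L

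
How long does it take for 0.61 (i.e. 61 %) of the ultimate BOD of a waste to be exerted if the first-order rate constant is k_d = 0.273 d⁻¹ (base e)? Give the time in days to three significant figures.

t ≈ 3.45 d

y/L₀ = 1 − e^(−k_d t) = 0.61 ⇒ e^(−k_d t) = 0.390
t = −ln(0.390) / 0.273 = 0.9416 / 0.273 = 3.449 d.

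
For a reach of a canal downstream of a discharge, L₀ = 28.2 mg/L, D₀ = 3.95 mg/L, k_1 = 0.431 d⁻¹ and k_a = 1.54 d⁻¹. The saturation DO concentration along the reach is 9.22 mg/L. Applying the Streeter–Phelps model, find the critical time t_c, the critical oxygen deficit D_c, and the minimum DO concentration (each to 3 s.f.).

t_c = [1/(k_a−k_1)] ln[(k_a/k_1)(1 − D₀(k_a−k_1)/(k_1 L₀))]
= [1/(1.54−0.431)] ln[(1.54/0.431)(1 − 3.95×1.109/(0.431×28.2))]
= (1/1.109) ln[3.573 × 0.6396] = 0.9017 × ln(2.285) = 0.9017 × 0.8265 = 0.7453 d.
D_c = (k_1/k_a) L₀ e^(−k_1 t_c) = (0.431/1.54) × 28.2 × e^(−0.431×0.7453) = 0.2799 × 28.2 × 0.7253 = 5.724 mg/L.
Minimum DO = C_s − D_c = 9.22 − 5.724 = 3.496 mg/L.

t_c ≈ 0.745 d; D_c ≈ 5.72 mg/L; min DO ≈ 3.50 mg/L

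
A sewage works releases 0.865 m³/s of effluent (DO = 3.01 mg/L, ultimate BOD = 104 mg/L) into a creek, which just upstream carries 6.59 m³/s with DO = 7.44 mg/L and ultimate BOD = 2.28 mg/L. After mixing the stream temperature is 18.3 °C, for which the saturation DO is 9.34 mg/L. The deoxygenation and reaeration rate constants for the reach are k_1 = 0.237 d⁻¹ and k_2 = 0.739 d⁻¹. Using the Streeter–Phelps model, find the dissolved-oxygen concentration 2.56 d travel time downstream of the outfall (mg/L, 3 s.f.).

Mixed DO = (6.59×7.44 + 0.865×3.01)/(6.59+0.865) = 51.63/7.455 = 6.926 mg/L.
Mixed L₀ = (6.59×2.28 + 0.865×104)/(7.455) = 105.0/7.455 = 14.08 mg/L.
Initial deficit D₀ = C_s − DO₀ = 9.34 − 6.926 = 2.414 mg/L.
D(2.56) = [0.237×14.08/(0.739−0.237)](e^(−0.237×2.56) − e^(−0.739×2.56)) + 2.414 e^(−0.739×2.56)
= 6.649 × (0.5451 − 0.1508) + 2.414 × 0.1508 = 2.986 mg/L.
DO = 9.34 − 2.986 = 6.354 mg/L.

DO ≈ 6.35 mg/L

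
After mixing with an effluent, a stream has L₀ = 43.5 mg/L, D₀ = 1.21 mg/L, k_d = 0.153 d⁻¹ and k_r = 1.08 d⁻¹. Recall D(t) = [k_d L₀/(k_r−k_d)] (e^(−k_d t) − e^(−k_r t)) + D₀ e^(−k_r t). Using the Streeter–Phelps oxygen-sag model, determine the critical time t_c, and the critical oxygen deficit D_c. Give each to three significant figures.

t_c ≈ 1.91 d; D_c ≈ 4.60 mg/L

With k_r/k_d = 7.059 and 1 − D₀(k_r−k_d)/(k_d L₀) = 0.8315,
t_c = ln(7.059 × 0.8315) / (1.08 − 0.153) = ln(5.869) / 0.9270 = 1.770/0.9270 = 1.909 d.
D_c = (k_d/k_r) L₀ e^(−k_d t_c) = (0.153/1.08) × 43.5 × e^(−0.153×1.909) = 0.1417 × 43.5 × 0.7467 = 4.602 mg/L.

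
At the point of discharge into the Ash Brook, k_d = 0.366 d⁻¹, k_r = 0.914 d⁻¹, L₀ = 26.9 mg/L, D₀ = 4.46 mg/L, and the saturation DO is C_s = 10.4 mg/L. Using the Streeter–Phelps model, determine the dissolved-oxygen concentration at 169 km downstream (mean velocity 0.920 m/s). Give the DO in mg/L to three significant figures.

Travel time t = x/v = 169 km / (0.920 m/s) = 169000 m / 0.920 m/s = 183700 s = 2.126 d.
k_d L₀/(k_r−k_d) = 0.366×26.9/(0.914−0.366) = 9.845/0.5480 = 17.97 mg/L.
e^(−k_d t) = e^(−0.366×2.126) = 0.4593; e^(−k_r t) = e^(−0.914×2.126) = 0.1432.
D = 17.97 × (0.4593 − 0.1432) + 4.46 × 0.1432 = 5.678 + 0.6388 = 6.316 mg/L.
DO = C_s − D = 10.4 − 6.316 = 4.084 mg/L.

DO ≈ 4.08 mg/L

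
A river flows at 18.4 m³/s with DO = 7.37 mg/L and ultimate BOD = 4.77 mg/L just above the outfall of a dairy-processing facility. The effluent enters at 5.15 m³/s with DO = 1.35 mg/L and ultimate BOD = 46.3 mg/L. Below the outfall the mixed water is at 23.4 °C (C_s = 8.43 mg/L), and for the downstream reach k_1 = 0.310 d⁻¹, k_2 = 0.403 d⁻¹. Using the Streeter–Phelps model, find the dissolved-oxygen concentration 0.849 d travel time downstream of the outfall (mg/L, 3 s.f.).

Mixed DO = (18.4×7.37 + 5.15×1.35)/(18.4+5.15) = 142.6/23.55 = 6.054 mg/L.
Mixed L₀ = (18.4×4.77 + 5.15×46.3)/(23.55) = 326.2/23.55 = 13.85 mg/L.
Initial deficit D₀ = C_s − DO₀ = 8.43 − 6.054 = 2.376 mg/L.
D(0.849) = [0.310×13.85/(0.403−0.310)](e^(−0.310×0.849) − e^(−0.403×0.849)) + 2.376 e^(−0.403×0.849)
= 46.17 × (0.7686 − 0.7102) + 2.376 × 0.7102 = 4.382 mg/L.
DO = 8.43 − 4.382 = 4.048 mg/L.

DO ≈ 4.05 mg/L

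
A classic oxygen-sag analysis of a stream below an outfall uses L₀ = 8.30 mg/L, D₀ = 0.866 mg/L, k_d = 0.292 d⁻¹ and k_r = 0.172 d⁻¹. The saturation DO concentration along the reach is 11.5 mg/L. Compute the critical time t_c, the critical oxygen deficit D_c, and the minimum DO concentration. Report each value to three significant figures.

t_c ≈ 4.06 d; D_c ≈ 4.31 mg/L; min DO ≈ 7.19 mg/L

t_c = [1/(k_r−k_d)] ln[(k_r/k_d)(1 − D₀(k_r−k_d)/(k_d L₀))]
= [1/(0.172−0.292)] ln[(0.172/0.292)(1 − 0.866×-0.1200/(0.292×8.30))]
= (1/-0.1200) ln[0.5890 × 1.043] = -8.333 × ln(0.6143) = -8.333 × -0.4873 = 4.061 d.
L(t_c) = L₀ e^(−k_d t_c) = 8.30 × 0.3055 = 2.536 mg/L, and at the critical point k_r D_c = k_d L, so D_c = (0.292/0.172) × 2.536 = 4.305 mg/L.
Minimum DO = C_s − D_c = 11.5 − 4.305 = 7.195 mg/L.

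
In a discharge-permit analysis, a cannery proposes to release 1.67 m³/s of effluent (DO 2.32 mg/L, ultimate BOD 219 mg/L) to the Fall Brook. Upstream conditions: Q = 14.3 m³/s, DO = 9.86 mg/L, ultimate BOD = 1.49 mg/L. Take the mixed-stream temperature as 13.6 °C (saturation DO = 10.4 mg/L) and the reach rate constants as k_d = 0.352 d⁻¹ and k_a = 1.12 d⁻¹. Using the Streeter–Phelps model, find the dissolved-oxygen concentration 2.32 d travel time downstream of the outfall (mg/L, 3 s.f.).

DO ≈ 6.22 mg/L

Mixed DO = (14.3×9.86 + 1.67×2.32)/(14.3+1.67) = 144.9/15.97 = 9.072 mg/L.
Mixed L₀ = (14.3×1.49 + 1.67×219)/(15.97) = 387.0/15.97 = 24.24 mg/L.
Initial deficit D₀ = C_s − DO₀ = 10.4 − 9.072 = 1.328 mg/L.
D(2.32) = [0.352×24.24/(1.12−0.352)](e^(−0.352×2.32) − e^(−1.12×2.32)) + 1.328 e^(−1.12×2.32)
= 11.11 × (0.4419 − 0.07439) + 1.328 × 0.07439 = 4.181 mg/L.
DO = 10.4 − 4.181 = 6.219 mg/L.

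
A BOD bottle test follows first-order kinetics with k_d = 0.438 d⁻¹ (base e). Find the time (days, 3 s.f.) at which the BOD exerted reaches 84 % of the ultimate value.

t ≈ 4.18 d

y/L₀ = 1 − e^(−k_d t) = 0.84 ⇒ e^(−k_d t) = 0.160
t = −ln(0.160) / 0.438 = 1.833 / 0.438 = 4.184 d.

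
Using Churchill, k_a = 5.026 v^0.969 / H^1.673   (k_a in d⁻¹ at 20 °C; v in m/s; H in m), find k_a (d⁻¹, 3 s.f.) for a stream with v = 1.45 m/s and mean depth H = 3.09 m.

k_a ≈ 1.09 d⁻¹

k_a = 5.026 × 1.45^0.969 / 3.09^1.673 = 5.026 × 1.433 / 6.602 = 1.091 d⁻¹.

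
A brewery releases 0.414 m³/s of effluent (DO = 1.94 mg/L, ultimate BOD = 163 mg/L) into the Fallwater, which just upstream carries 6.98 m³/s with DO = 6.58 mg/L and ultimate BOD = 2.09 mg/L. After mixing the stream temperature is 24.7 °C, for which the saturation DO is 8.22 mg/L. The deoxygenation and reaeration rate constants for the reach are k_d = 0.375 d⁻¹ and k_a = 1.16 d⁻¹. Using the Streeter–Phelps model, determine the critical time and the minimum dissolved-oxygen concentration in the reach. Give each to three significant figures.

t_c ≈ 0.873 d; minimum DO ≈ 5.63 mg/L

Mixed DO = (6.98×6.58 + 0.414×1.94)/(6.98+0.414) = 46.73/7.394 = 6.320 mg/L.
Mixed L₀ = (6.98×2.09 + 0.414×163)/(7.394) = 82.07/7.394 = 11.10 mg/L.
Initial deficit D₀ = C_s − DO₀ = 8.22 − 6.320 = 1.900 mg/L.
t_c = (1/0.7850) ln[(1.16/0.375)(1 − 1.900×0.7850/(0.375×11.10))] = 1.274 × ln(1.985) = 0.8734 d.
D_c = (0.375/1.16) × 11.10 × e^(−0.375×0.8734) = 0.3233 × 11.10 × 0.7207 = 2.586 mg/L.
Minimum DO = 8.22 − 2.586 = 5.634 mg/L.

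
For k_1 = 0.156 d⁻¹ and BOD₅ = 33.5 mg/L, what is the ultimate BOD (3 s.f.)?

L₀ ≈ 61.9 mg/L

BOD₅ = L₀(1 − e^(−5k_1)) ⇒ L₀ = BOD₅ / (1 − e^(−5×0.156))
= 33.5 / (1 − 0.4584) = 33.5 / 0.5416 = 61.85 mg/L.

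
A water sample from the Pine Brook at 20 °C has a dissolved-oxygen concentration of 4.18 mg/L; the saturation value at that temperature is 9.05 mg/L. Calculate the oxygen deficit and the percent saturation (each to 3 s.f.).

D ≈ 4.87 mg/L; 46.2 % saturation

D = C_s − C = 9.05 − 4.18 = 4.87 mg/L.
% saturation = 4.18/9.05 × 100 = 46.2 %.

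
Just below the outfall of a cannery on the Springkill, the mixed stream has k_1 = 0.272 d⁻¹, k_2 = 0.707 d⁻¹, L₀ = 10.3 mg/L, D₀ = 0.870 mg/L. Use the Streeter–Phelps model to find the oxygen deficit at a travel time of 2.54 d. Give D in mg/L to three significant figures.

D ≈ 2.30 mg/L

k_1 L₀/(k_2−k_1) = 0.272×10.3/(0.707−0.272) = 2.802/0.4350 = 6.440 mg/L.
e^(−k_1 t) = e^(−0.272×2.540) = 0.5011; e^(−k_2 t) = e^(−0.707×2.540) = 0.1660.
D = 6.440 × (0.5011 − 0.1660) + 0.870 × 0.1660 = 2.158 + 0.1444 = 2.303 mg/L.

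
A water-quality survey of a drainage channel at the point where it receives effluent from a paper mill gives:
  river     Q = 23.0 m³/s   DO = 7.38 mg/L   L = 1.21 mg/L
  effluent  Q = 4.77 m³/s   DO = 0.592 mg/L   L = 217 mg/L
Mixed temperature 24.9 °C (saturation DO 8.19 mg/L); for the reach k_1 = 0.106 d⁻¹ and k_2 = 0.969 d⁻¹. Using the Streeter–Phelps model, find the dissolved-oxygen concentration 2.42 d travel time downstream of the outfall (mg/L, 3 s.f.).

Mixed DO = (23.0×7.38 + 4.77×0.592)/(23.0+4.77) = 172.6/27.77 = 6.214 mg/L.
Mixed L₀ = (23.0×1.21 + 4.77×217)/(27.77) = 1063/27.77 = 38.28 mg/L.
Initial deficit D₀ = C_s − DO₀ = 8.19 − 6.214 = 1.976 mg/L.
D(2.42) = [0.106×38.28/(0.969−0.106)](e^(−0.106×2.42) − e^(−0.969×2.42)) + 1.976 e^(−0.969×2.42)
= 4.701 × (0.7737 − 0.09585) + 1.976 × 0.09585 = 3.376 mg/L.
DO = 8.19 − 3.376 = 4.814 mg/L.

DO ≈ 4.81 mg/L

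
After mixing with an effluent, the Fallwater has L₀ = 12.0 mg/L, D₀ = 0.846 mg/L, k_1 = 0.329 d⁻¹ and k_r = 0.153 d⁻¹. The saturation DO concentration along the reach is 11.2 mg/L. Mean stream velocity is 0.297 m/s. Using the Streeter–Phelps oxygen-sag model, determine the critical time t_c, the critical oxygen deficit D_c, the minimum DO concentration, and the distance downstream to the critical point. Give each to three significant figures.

t_c = [1/(k_r−k_1)] ln[(k_r/k_1)(1 − D₀(k_r−k_1)/(k_1 L₀))]
= [1/(0.153−0.329)] ln[(0.153/0.329)(1 − 0.846×-0.1760/(0.329×12.0))]
= (1/-0.1760) ln[0.4650 × 1.038] = -5.682 × ln(0.4826) = -5.682 × -0.7286 = 4.140 d.
L(t_c) = L₀ e^(−k_1 t_c) = 12.0 × 0.2562 = 3.074 mg/L, and at the critical point k_r D_c = k_1 L, so D_c = (0.329/0.153) × 3.074 = 6.610 mg/L.
Minimum DO = C_s − D_c = 11.2 − 6.610 = 4.590 mg/L.
x_c = v t_c = 0.297 m/s × 4.140 d × 86400 s/d = 106200 m ≈ 106 km.

t_c ≈ 4.14 d; D_c ≈ 6.61 mg/L; min DO ≈ 4.59 mg/L; x_c ≈ 106 km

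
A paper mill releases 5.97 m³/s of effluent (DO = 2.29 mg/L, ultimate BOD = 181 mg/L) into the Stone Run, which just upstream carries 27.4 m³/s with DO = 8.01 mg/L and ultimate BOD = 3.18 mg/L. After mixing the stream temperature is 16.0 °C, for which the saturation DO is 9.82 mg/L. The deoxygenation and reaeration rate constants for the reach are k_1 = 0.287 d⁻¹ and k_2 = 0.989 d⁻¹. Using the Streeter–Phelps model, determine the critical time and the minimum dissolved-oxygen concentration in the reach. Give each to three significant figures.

Mixed DO = (27.4×8.01 + 5.97×2.29)/(27.4+5.97) = 233.1/33.37 = 6.987 mg/L.
Mixed L₀ = (27.4×3.18 + 5.97×181)/(33.37) = 1168/33.37 = 34.99 mg/L.
Initial deficit D₀ = C_s − DO₀ = 9.82 − 6.987 = 2.833 mg/L.
t_c = (1/0.7020) ln[(0.989/0.287)(1 − 2.833×0.7020/(0.287×34.99))] = 1.425 × ln(2.764) = 1.448 d.
D_c = (0.287/0.989) × 34.99 × e^(−0.287×1.448) = 0.2902 × 34.99 × 0.6600 = 6.702 mg/L.
Minimum DO = 9.82 − 6.702 = 3.118 mg/L.

t_c ≈ 1.45 d; minimum DO ≈ 3.12 mg/L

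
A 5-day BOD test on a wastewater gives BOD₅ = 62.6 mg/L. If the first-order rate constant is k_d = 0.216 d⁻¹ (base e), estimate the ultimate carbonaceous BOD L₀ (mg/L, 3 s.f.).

L₀ ≈ 94.8 mg/L

BOD₅ = L₀(1 − e^(−5k_d)) ⇒ L₀ = BOD₅ / (1 − e^(−5×0.216))
= 62.6 / (1 − 0.3396) = 62.6 / 0.6604 = 94.79 mg/L.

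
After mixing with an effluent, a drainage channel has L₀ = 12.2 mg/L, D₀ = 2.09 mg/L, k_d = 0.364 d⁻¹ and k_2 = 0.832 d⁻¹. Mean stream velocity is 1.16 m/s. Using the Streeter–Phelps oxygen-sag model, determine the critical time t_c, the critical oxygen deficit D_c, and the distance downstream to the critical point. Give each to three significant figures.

With k_2/k_d = 2.286 and 1 − D₀(k_2−k_d)/(k_d L₀) = 0.7797,
t_c = ln(2.286 × 0.7797) / (0.832 − 0.364) = ln(1.782) / 0.4680 = 0.5779/0.4680 = 1.235 d.
D_c = (k_d/k_2) L₀ e^(−k_d t_c) = (0.364/0.832) × 12.2 × e^(−0.364×1.235) = 0.4375 × 12.2 × 0.6380 = 3.405 mg/L.
x_c = v t_c = 1.16 m/s × 1.235 d × 86400 s/d = 123800 m ≈ 124 km.

t_c ≈ 1.23 d; D_c ≈ 3.41 mg/L; x_c ≈ 124 km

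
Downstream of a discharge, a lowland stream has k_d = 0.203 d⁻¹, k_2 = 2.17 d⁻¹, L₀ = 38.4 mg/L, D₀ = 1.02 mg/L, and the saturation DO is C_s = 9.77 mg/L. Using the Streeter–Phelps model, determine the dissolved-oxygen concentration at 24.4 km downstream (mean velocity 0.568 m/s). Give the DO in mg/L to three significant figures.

Travel time t = x/v = 24.4 km / (0.568 m/s) = 24400 m / 0.568 m/s = 42960 s = 0.4972 d.
k_d L₀/(k_2−k_d) = 0.203×38.4/(2.17−0.203) = 7.795/1.967 = 3.963 mg/L.
e^(−k_d t) = e^(−0.203×0.4972) = 0.9040; e^(−k_2 t) = e^(−2.17×0.4972) = 0.3400.
D = 3.963 × (0.9040 − 0.3400) + 1.02 × 0.3400 = 2.235 + 0.3468 = 2.582 mg/L.
DO = C_s − D = 9.77 − 2.582 = 7.188 mg/L.

DO ≈ 7.19 mg/L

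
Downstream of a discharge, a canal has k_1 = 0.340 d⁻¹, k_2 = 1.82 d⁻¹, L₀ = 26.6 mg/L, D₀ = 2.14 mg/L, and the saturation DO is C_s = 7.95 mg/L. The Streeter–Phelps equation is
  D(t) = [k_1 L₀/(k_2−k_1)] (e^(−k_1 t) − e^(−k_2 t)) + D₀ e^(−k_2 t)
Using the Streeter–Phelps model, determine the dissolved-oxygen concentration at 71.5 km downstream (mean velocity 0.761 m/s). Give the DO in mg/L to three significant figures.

Travel time t = x/v = 71.5 km / (0.761 m/s) = 71500 m / 0.761 m/s = 93960 s = 1.087 d.
k_1 L₀/(k_2−k_1) = 0.340×26.6/(1.82−0.340) = 9.044/1.480 = 6.111 mg/L.
e^(−k_1 t) = e^(−0.340×1.087) = 0.6909; e^(−k_2 t) = e^(−1.82×1.087) = 0.1382.
D = 6.111 × (0.6909 − 0.1382) + 2.14 × 0.1382 = 3.378 + 0.2957 = 3.673 mg/L.
DO = C_s − D = 7.95 − 3.673 = 4.277 mg/L.

DO ≈ 4.28 mg/L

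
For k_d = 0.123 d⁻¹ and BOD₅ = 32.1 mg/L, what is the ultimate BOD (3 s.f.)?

L₀ ≈ 69.9 mg/L

BOD₅ = L₀(1 − e^(−5k_d)) ⇒ L₀ = BOD₅ / (1 − e^(−5×0.123))
= 32.1 / (1 − 0.5406) = 32.1 / 0.4594 = 69.88 mg/L.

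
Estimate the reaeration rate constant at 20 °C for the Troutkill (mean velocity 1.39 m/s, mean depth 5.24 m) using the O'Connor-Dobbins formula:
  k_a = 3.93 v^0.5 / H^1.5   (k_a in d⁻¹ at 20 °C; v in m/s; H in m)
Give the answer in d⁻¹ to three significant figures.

k_a = 3.93 × 1.39^0.5 / 5.24^1.5 = 3.93 × 1.179 / 11.99 = 0.3863 d⁻¹.

k_a ≈ 0.386 d⁻¹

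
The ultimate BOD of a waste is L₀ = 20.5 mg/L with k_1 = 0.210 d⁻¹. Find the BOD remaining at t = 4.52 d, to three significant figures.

L ≈ 7.93 mg/L

L_t = L₀ e^(−k_1 t) = 20.5 × e^(−0.210×4.52) = 20.5 × 0.3871 = 7.935 mg/L.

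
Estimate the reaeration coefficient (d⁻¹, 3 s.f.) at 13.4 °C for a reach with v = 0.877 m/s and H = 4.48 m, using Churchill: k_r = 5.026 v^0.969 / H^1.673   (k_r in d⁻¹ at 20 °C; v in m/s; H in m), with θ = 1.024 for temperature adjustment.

k_r(20) = 5.026 × 0.877^0.969 / 4.48^1.673 = 5.026 × 0.8806 / 12.29 = 0.3601 d⁻¹.
k_r(13.4) = 0.3601 × 1.024^(13.4−20) = 0.3601 × 0.8551 = 0.3079 d⁻¹.

k_r ≈ 0.308 d⁻¹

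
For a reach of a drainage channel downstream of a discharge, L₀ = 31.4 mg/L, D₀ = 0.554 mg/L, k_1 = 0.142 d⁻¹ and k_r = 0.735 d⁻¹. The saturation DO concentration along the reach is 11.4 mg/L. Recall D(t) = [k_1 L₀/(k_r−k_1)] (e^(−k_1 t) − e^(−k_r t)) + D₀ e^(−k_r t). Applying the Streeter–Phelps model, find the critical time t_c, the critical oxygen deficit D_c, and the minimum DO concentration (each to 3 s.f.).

t_c ≈ 2.64 d; D_c ≈ 4.17 mg/L; min DO ≈ 7.23 mg/L

At the critical point dD/dt = 0, so k_1 L₀ e^(−k_1 t) = k_r D. Substituting D(t) from the Streeter–Phelps equation and solving for t gives
t_c = ln[(k_r/k_1)(1 − D₀(k_r−k_1)/(k_1 L₀))] / (k_r−k_1).
Here k_r−k_1 = 0.5930 d⁻¹ and 1 − D₀(k_r−k_1)/(k_1 L₀) = 1 − 0.554×0.5930/(0.142×31.4) = 0.9263, so
t_c = ln(5.176 × 0.9263) / 0.5930 = 1.568 / 0.5930 = 2.643 d.
L(t_c) = L₀ e^(−k_1 t_c) = 31.4 × 0.6870 = 21.57 mg/L, and at the critical point k_r D_c = k_1 L, so D_c = (0.142/0.735) × 21.57 = 4.168 mg/L.
Minimum DO = C_s − D_c = 11.4 − 4.168 = 7.232 mg/L.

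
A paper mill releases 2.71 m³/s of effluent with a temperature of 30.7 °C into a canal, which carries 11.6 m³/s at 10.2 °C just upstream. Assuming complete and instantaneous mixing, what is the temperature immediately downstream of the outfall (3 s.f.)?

Flow-weighted mixing: C = (Q_r C_r + Q_w C_w)/(Q_r + Q_w)
= (11.6×10.2 + 2.71×30.7)/(11.6 + 2.71) = 201.5/14.31 = 14.08 °C.

14.1 °C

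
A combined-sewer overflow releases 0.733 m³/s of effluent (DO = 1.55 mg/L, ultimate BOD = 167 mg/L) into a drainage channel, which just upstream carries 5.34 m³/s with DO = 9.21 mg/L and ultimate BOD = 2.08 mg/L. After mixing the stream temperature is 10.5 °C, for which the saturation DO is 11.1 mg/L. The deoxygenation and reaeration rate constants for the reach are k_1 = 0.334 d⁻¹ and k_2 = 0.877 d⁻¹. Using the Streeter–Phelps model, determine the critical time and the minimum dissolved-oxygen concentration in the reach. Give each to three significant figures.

t_c ≈ 1.35 d; minimum DO ≈ 5.76 mg/L

Mixed DO = (5.34×9.21 + 0.733×1.55)/(5.34+0.733) = 50.32/6.073 = 8.285 mg/L.
Mixed L₀ = (5.34×2.08 + 0.733×167)/(6.073) = 133.5/6.073 = 21.99 mg/L.
Initial deficit D₀ = C_s − DO₀ = 11.1 − 8.285 = 2.815 mg/L.
t_c = (1/0.5430) ln[(0.877/0.334)(1 − 2.815×0.5430/(0.334×21.99))] = 1.842 × ln(2.079) = 1.348 d.
D_c = (0.334/0.877) × 21.99 × e^(−0.334×1.348) = 0.3808 × 21.99 × 0.6375 = 5.337 mg/L.
Minimum DO = 11.1 − 5.337 = 5.763 mg/L.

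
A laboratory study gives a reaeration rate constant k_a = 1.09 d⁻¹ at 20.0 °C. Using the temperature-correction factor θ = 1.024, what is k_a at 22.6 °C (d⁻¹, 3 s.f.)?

k_a(T₂) = k_a(T₁) · θ^(T₂−T₁) = 1.09 × 1.024^(22.6−20.0)
= 1.09 × 1.024^2.60 = 1.09 × 1.064 = 1.159 d⁻¹.

k_a ≈ 1.16 d⁻¹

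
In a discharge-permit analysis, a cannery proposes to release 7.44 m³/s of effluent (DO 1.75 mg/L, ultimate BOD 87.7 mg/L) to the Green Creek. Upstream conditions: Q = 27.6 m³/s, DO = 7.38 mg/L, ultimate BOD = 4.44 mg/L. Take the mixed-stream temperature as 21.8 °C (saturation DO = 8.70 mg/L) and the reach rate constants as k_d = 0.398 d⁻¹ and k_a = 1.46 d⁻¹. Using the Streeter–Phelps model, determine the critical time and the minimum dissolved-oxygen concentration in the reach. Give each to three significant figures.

t_c ≈ 0.883 d; minimum DO ≈ 4.46 mg/L

Mixed DO = (27.6×7.38 + 7.44×1.75)/(27.6+7.44) = 216.7/35.04 = 6.185 mg/L.
Mixed L₀ = (27.6×4.44 + 7.44×87.7)/(35.04) = 775.0/35.04 = 22.12 mg/L.
Initial deficit D₀ = C_s − DO₀ = 8.70 − 6.185 = 2.515 mg/L.
t_c = (1/1.062) ln[(1.46/0.398)(1 − 2.515×1.062/(0.398×22.12))] = 0.9416 × ln(2.555) = 0.8833 d.
D_c = (0.398/1.46) × 22.12 × e^(−0.398×0.8833) = 0.2726 × 22.12 × 0.7036 = 4.242 mg/L.
Minimum DO = 8.70 − 4.242 = 4.458 mg/L.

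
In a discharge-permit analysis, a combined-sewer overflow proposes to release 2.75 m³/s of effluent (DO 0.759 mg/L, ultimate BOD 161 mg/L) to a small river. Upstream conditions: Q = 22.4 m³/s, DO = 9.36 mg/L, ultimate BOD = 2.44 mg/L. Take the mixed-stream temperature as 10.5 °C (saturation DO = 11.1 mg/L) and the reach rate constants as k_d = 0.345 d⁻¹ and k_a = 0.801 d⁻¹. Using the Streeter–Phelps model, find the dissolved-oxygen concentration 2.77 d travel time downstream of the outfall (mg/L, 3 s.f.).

DO ≈ 6.68 mg/L

Mixed DO = (22.4×9.36 + 2.75×0.759)/(22.4+2.75) = 211.8/25.15 = 8.420 mg/L.
Mixed L₀ = (22.4×2.44 + 2.75×161)/(25.15) = 497.4/25.15 = 19.78 mg/L.
Initial deficit D₀ = C_s − DO₀ = 11.1 − 8.420 = 2.680 mg/L.
D(2.77) = [0.345×19.78/(0.801−0.345)](e^(−0.345×2.77) − e^(−0.801×2.77)) + 2.680 e^(−0.801×2.77)
= 14.96 × (0.3846 − 0.1087) + 2.680 × 0.1087 = 4.419 mg/L.
DO = 11.1 − 4.419 = 6.681 mg/L.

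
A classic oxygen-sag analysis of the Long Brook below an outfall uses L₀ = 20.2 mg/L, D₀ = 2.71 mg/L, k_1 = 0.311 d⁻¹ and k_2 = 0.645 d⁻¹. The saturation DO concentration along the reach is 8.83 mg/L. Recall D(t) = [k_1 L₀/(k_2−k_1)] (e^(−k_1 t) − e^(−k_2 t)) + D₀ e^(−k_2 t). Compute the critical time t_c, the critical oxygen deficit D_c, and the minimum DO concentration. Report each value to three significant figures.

t_c ≈ 1.72 d; D_c ≈ 5.71 mg/L; min DO ≈ 3.12 mg/L

t_c = [1/(k_2−k_1)] ln[(k_2/k_1)(1 − D₀(k_2−k_1)/(k_1 L₀))]
= [1/(0.645−0.311)] ln[(0.645/0.311)(1 − 2.71×0.3340/(0.311×20.2))]
= (1/0.3340) ln[2.074 × 0.8559] = 2.994 × ln(1.775) = 2.994 × 0.5739 = 1.718 d.
D_c = (k_1/k_2) L₀ e^(−k_1 t_c) = (0.311/0.645) × 20.2 × e^(−0.311×1.718) = 0.4822 × 20.2 × 0.5860 = 5.708 mg/L.
Minimum DO = C_s − D_c = 8.83 − 5.708 = 3.122 mg/L.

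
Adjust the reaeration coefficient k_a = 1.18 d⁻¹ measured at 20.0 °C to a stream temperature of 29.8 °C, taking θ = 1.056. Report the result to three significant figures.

k_a ≈ 2.01 d⁻¹

k_a(T₂) = k_a(T₁) · θ^(T₂−T₁) = 1.18 × 1.056^(29.8−20.0)
= 1.18 × 1.056^9.80 = 1.18 × 1.706 = 2.013 d⁻¹.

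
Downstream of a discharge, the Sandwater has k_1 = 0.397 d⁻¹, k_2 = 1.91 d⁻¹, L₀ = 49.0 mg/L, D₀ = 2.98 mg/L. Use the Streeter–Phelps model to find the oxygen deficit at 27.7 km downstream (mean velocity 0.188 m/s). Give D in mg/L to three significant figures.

D ≈ 6.15 mg/L

Travel time t = x/v = 27.7 km / (0.188 m/s) = 27700 m / 0.188 m/s = 147300 s = 1.705 d.
k_1 L₀/(k_2−k_1) = 0.397×49.0/(1.91−0.397) = 19.45/1.513 = 12.86 mg/L.
e^(−k_1 t) = e^(−0.397×1.705) = 0.5081; e^(−k_2 t) = e^(−1.91×1.705) = 0.03850.
D = 12.86 × (0.5081 − 0.03850) + 2.98 × 0.03850 = 6.038 + 0.1147 = 6.153 mg/L.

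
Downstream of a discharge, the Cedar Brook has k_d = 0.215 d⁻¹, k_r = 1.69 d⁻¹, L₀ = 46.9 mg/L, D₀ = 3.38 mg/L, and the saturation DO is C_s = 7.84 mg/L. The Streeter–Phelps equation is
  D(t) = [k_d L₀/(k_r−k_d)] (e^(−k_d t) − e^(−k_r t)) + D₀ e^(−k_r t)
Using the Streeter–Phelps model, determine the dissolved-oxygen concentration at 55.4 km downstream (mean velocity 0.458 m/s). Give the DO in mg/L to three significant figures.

Travel time t = x/v = 55.4 km / (0.458 m/s) = 55400 m / 0.458 m/s = 121000 s = 1.400 d.
k_d L₀/(k_r−k_d) = 0.215×46.9/(1.69−0.215) = 10.08/1.475 = 6.836 mg/L.
e^(−k_d t) = e^(−0.215×1.400) = 0.7401; e^(−k_r t) = e^(−1.69×1.400) = 0.09385.
D = 6.836 × (0.7401 − 0.09385) + 3.38 × 0.09385 = 4.418 + 0.3172 = 4.735 mg/L.
DO = C_s − D = 7.84 − 4.735 = 3.105 mg/L.

DO ≈ 3.11 mg/L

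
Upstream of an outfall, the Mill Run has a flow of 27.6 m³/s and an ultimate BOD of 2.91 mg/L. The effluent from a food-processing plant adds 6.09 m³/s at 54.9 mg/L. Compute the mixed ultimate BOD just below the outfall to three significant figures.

12.3 mg/L

Flow-weighted mixing: C = (Q_r C_r + Q_w C_w)/(Q_r + Q_w)
= (27.6×2.91 + 6.09×54.9)/(27.6 + 6.09) = 414.7/33.69 = 12.31 mg/L.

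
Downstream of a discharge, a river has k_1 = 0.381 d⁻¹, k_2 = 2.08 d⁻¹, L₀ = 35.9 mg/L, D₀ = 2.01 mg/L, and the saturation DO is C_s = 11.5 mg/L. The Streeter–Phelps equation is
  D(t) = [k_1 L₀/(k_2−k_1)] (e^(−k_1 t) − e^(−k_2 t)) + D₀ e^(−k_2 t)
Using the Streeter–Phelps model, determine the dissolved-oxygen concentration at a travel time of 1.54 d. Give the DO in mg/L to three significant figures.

DO ≈ 7.27 mg/L

k_1 L₀/(k_2−k_1) = 0.381×35.9/(2.08−0.381) = 13.68/1.699 = 8.051 mg/L.
e^(−k_1 t) = e^(−0.381×1.540) = 0.5561; e^(−k_2 t) = e^(−2.08×1.540) = 0.04063.
D = 8.051 × (0.5561 − 0.04063) + 2.01 × 0.04063 = 4.150 + 0.08167 = 4.232 mg/L.
DO = C_s − D = 11.5 − 4.232 = 7.268 mg/L.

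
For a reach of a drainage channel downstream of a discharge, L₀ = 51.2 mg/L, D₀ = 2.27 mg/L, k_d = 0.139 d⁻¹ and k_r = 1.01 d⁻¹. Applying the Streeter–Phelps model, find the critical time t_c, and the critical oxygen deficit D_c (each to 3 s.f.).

With k_r/k_d = 7.266 and 1 − D₀(k_r−k_d)/(k_d L₀) = 0.7222,
t_c = ln(7.266 × 0.7222) / (1.01 − 0.139) = ln(5.248) / 0.8710 = 1.658/0.8710 = 1.903 d.
D_c = (k_d/k_r) L₀ e^(−k_d t_c) = (0.139/1.01) × 51.2 × e^(−0.139×1.903) = 0.1376 × 51.2 × 0.7675 = 5.408 mg/L.

t_c ≈ 1.90 d; D_c ≈ 5.41 mg/L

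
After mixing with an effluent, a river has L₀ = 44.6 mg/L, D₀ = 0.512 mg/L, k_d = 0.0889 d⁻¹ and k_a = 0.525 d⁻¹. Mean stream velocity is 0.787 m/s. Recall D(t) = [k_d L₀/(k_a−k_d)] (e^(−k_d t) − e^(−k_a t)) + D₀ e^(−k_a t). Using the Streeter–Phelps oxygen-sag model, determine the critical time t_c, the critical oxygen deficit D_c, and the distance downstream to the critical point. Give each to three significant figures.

At the critical point dD/dt = 0, so k_d L₀ e^(−k_d t) = k_a D. Substituting D(t) from the Streeter–Phelps equation and solving for t gives
t_c = ln[(k_a/k_d)(1 − D₀(k_a−k_d)/(k_d L₀))] / (k_a−k_d).
Here k_a−k_d = 0.4361 d⁻¹ and 1 − D₀(k_a−k_d)/(k_d L₀) = 1 − 0.512×0.4361/(0.0889×44.6) = 0.9437, so
t_c = ln(5.906 × 0.9437) / 0.4361 = 1.718 / 0.4361 = 3.939 d.
D_c = (k_d/k_a) L₀ e^(−k_d t_c) = (0.0889/0.525) × 44.6 × e^(−0.0889×3.939) = 0.1693 × 44.6 × 0.7045 = 5.321 mg/L.
x_c = v t_c = 0.787 m/s × 3.939 d × 86400 s/d = 267900 m ≈ 268 km.

t_c ≈ 3.94 d; D_c ≈ 5.32 mg/L; x_c ≈ 268 km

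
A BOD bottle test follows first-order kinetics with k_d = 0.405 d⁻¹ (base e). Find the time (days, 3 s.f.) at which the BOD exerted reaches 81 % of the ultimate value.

y/L₀ = 1 − e^(−k_d t) = 0.81 ⇒ e^(−k_d t) = 0.190
t = −ln(0.190) / 0.405 = 1.661 / 0.405 = 4.101 d.

t ≈ 4.10 d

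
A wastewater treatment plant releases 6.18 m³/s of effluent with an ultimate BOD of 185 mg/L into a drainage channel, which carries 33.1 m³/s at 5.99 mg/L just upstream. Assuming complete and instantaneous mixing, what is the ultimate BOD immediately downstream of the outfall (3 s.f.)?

34.2 mg/L

Flow-weighted mixing: C = (Q_r C_r + Q_w C_w)/(Q_r + Q_w)
= (33.1×5.99 + 6.18×185)/(33.1 + 6.18) = 1342/39.28 = 34.15 mg/L.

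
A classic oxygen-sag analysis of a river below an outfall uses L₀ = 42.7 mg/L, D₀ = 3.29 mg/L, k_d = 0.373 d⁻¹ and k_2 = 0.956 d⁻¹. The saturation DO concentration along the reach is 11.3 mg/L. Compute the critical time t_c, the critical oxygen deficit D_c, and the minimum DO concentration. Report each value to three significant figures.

t_c ≈ 1.39 d; D_c ≈ 9.90 mg/L; min DO ≈ 1.40 mg/L

With k_2/k_d = 2.563 and 1 − D₀(k_2−k_d)/(k_d L₀) = 0.8796,
t_c = ln(2.563 × 0.8796) / (0.956 − 0.373) = ln(2.254) / 0.5830 = 0.8129/0.5830 = 1.394 d.
L(t_c) = L₀ e^(−k_d t_c) = 42.7 × 0.5945 = 25.38 mg/L, and at the critical point k_2 D_c = k_d L, so D_c = (0.373/0.956) × 25.38 = 9.904 mg/L.
Minimum DO = C_s − D_c = 11.3 − 9.904 = 1.396 mg/L.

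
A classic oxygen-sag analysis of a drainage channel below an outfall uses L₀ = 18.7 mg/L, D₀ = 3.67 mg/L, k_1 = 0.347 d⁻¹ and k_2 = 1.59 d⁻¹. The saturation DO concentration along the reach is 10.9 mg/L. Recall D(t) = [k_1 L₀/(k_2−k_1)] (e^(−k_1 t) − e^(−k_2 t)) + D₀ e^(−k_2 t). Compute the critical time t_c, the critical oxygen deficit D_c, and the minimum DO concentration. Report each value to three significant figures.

t_c ≈ 0.248 d; D_c ≈ 3.74 mg/L; min DO ≈ 7.16 mg/L

With k_2/k_1 = 4.582 and 1 − D₀(k_2−k_1)/(k_1 L₀) = 0.2970,
t_c = ln(4.582 × 0.2970) / (1.59 − 0.347) = ln(1.361) / 1.243 = 0.3081/1.243 = 0.2479 d.
D_c = (k_1/k_2) L₀ e^(−k_1 t_c) = (0.347/1.59) × 18.7 × e^(−0.347×0.2479) = 0.2182 × 18.7 × 0.9176 = 3.745 mg/L.
Minimum DO = C_s − D_c = 10.9 − 3.745 = 7.155 mg/L.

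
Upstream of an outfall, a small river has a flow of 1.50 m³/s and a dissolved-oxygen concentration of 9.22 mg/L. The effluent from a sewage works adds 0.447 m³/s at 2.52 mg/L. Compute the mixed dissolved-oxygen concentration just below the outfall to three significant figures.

7.68 mg/L

Flow-weighted mixing: C = (Q_r C_r + Q_w C_w)/(Q_r + Q_w)
= (1.50×9.22 + 0.447×2.52)/(1.50 + 0.447) = 14.96/1.947 = 7.682 mg/L.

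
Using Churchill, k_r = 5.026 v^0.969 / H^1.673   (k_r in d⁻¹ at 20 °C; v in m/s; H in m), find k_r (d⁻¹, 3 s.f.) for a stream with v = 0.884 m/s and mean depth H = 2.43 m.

k_r = 5.026 × 0.884^0.969 / 2.43^1.673 = 5.026 × 0.8874 / 4.417 = 1.010 d⁻¹.

k_r ≈ 1.01 d⁻¹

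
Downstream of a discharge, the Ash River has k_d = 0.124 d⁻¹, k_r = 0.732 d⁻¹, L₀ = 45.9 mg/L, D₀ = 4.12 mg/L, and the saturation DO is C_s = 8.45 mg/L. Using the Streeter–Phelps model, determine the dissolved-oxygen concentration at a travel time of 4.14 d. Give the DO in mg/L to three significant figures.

DO ≈ 3.10 mg/L

k_d L₀/(k_r−k_d) = 0.124×45.9/(0.732−0.124) = 5.692/0.6080 = 9.361 mg/L.
e^(−k_d t) = e^(−0.124×4.140) = 0.5985; e^(−k_r t) = e^(−0.732×4.140) = 0.04829.
D = 9.361 × (0.5985 − 0.04829) + 4.12 × 0.04829 = 5.150 + 0.1990 = 5.349 mg/L.
DO = C_s − D = 8.45 − 5.349 = 3.101 mg/L.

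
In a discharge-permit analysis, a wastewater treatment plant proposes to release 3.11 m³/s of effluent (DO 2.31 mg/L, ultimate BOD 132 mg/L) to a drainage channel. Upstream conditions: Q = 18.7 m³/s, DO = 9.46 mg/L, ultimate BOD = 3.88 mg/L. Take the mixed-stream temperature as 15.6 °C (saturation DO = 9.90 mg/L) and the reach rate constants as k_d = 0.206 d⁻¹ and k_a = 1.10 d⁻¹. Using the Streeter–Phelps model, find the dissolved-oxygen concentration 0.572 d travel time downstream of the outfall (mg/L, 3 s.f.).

DO ≈ 7.31 mg/L

Mixed DO = (18.7×9.46 + 3.11×2.31)/(18.7+3.11) = 184.1/21.81 = 8.440 mg/L.
Mixed L₀ = (18.7×3.88 + 3.11×132)/(21.81) = 483.1/21.81 = 22.15 mg/L.
Initial deficit D₀ = C_s − DO₀ = 9.90 − 8.440 = 1.460 mg/L.
D(0.572) = [0.206×22.15/(1.10−0.206)](e^(−0.206×0.572) − e^(−1.10×0.572)) + 1.460 e^(−1.10×0.572)
= 5.104 × (0.8888 − 0.5330) + 1.460 × 0.5330 = 2.594 mg/L.
DO = 9.90 − 2.594 = 7.306 mg/L.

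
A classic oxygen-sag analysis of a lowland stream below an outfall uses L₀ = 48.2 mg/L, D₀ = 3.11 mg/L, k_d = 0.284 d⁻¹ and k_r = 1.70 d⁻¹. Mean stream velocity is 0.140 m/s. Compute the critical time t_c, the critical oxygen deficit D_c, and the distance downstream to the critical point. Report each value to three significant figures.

t_c = [1/(k_r−k_d)] ln[(k_r/k_d)(1 − D₀(k_r−k_d)/(k_d L₀))]
= [1/(1.70−0.284)] ln[(1.70/0.284)(1 − 3.11×1.416/(0.284×48.2))]
= (1/1.416) ln[5.986 × 0.6783] = 0.7062 × ln(4.060) = 0.7062 × 1.401 = 0.9896 d.
D_c = (k_d/k_r) L₀ e^(−k_d t_c) = (0.284/1.70) × 48.2 × e^(−0.284×0.9896) = 0.1671 × 48.2 × 0.7550 = 6.079 mg/L.
x_c = v t_c = 0.140 m/s × 0.9896 d × 86400 s/d = 11970 m ≈ 12.0 km.

t_c ≈ 0.990 d; D_c ≈ 6.08 mg/L; x_c ≈ 12.0 km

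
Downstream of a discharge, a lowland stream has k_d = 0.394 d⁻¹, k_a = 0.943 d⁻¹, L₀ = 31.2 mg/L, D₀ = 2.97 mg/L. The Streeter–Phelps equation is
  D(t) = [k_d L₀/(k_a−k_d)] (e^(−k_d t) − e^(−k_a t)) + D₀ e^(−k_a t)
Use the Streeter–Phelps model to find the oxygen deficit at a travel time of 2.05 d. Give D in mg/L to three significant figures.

D ≈ 7.17 mg/L

k_d L₀/(k_a−k_d) = 0.394×31.2/(0.943−0.394) = 12.29/0.5490 = 22.39 mg/L.
e^(−k_d t) = e^(−0.394×2.050) = 0.4459; e^(−k_a t) = e^(−0.943×2.050) = 0.1447.
D = 22.39 × (0.4459 − 0.1447) + 2.97 × 0.1447 = 6.744 + 0.4297 = 7.174 mg/L.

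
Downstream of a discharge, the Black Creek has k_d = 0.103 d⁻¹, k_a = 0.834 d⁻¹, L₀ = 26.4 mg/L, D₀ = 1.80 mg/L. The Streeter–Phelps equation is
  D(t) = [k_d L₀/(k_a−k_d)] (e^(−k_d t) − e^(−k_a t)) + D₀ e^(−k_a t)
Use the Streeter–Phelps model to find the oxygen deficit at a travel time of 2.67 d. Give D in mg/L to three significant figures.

D ≈ 2.62 mg/L

k_d L₀/(k_a−k_d) = 0.103×26.4/(0.834−0.103) = 2.719/0.7310 = 3.720 mg/L.
e^(−k_d t) = e^(−0.103×2.670) = 0.7596; e^(−k_a t) = e^(−0.834×2.670) = 0.1079.
D = 3.720 × (0.7596 − 0.1079) + 1.80 × 0.1079 = 2.424 + 0.1942 = 2.618 mg/L.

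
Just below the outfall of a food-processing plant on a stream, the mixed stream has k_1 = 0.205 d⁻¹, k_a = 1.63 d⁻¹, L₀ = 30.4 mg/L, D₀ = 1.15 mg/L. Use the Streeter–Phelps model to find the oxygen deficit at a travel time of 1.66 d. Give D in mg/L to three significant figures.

D ≈ 2.90 mg/L

k_1 L₀/(k_a−k_1) = 0.205×30.4/(1.63−0.205) = 6.232/1.425 = 4.373 mg/L.
e^(−k_1 t) = e^(−0.205×1.660) = 0.7116; e^(−k_a t) = e^(−1.63×1.660) = 0.06682.
D = 4.373 × (0.7116 − 0.06682) + 1.15 × 0.06682 = 2.820 + 0.07684 = 2.897 mg/L.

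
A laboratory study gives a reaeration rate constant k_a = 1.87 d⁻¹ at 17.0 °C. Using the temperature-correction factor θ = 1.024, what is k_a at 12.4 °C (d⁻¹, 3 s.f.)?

k_a(T₂) = k_a(T₁) · θ^(T₂−T₁) = 1.87 × 1.024^(12.4−17.0)
= 1.87 × 1.024^-4.60 = 1.87 × 0.8966 = 1.677 d⁻¹.

k_a ≈ 1.68 d⁻¹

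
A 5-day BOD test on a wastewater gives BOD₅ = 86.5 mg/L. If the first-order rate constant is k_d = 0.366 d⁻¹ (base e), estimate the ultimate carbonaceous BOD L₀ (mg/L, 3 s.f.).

L₀ ≈ 103 mg/L

BOD₅ = L₀(1 − e^(−5k_d)) ⇒ L₀ = BOD₅ / (1 − e^(−5×0.366))
= 86.5 / (1 − 0.1604) = 86.5 / 0.8396 = 103.0 mg/L.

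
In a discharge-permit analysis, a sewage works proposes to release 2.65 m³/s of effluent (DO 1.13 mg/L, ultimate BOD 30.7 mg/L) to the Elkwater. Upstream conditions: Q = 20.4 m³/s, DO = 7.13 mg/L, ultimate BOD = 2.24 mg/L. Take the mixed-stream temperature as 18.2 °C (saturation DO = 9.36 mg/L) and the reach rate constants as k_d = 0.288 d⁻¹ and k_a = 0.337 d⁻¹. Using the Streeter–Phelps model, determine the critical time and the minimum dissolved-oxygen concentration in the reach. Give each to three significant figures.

t_c ≈ 1.28 d; minimum DO ≈ 6.10 mg/L

Mixed DO = (20.4×7.13 + 2.65×1.13)/(20.4+2.65) = 148.4/23.05 = 6.440 mg/L.
Mixed L₀ = (20.4×2.24 + 2.65×30.7)/(23.05) = 127.1/23.05 = 5.512 mg/L.
Initial deficit D₀ = C_s − DO₀ = 9.36 − 6.440 = 2.920 mg/L.
t_c = (1/0.04900) ln[(0.337/0.288)(1 − 2.920×0.04900/(0.288×5.512))] = 20.41 × ln(1.065) = 1.279 d.
D_c = (0.288/0.337) × 5.512 × e^(−0.288×1.279) = 0.8546 × 5.512 × 0.6919 = 3.259 mg/L.
Minimum DO = 9.36 − 3.259 = 6.101 mg/L.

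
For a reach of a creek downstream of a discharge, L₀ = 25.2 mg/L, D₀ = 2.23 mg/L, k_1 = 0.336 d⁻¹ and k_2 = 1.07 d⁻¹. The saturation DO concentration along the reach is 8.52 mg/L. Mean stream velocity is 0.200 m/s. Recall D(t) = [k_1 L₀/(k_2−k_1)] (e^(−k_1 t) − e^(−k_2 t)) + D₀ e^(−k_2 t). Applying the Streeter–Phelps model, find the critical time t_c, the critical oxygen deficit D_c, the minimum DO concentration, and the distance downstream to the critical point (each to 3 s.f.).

t_c ≈ 1.29 d; D_c ≈ 5.14 mg/L; min DO ≈ 3.38 mg/L; x_c ≈ 22.2 km

At the critical point dD/dt = 0, so k_1 L₀ e^(−k_1 t) = k_2 D. Substituting D(t) from the Streeter–Phelps equation and solving for t gives
t_c = ln[(k_2/k_1)(1 − D₀(k_2−k_1)/(k_1 L₀))] / (k_2−k_1).
Here k_2−k_1 = 0.7340 d⁻¹ and 1 − D₀(k_2−k_1)/(k_1 L₀) = 1 − 2.23×0.7340/(0.336×25.2) = 0.8067, so
t_c = ln(3.185 × 0.8067) / 0.7340 = 0.9435 / 0.7340 = 1.285 d.
D_c = (k_1/k_2) L₀ e^(−k_1 t_c) = (0.336/1.07) × 25.2 × e^(−0.336×1.285) = 0.3140 × 25.2 × 0.6493 = 5.138 mg/L.
Minimum DO = C_s − D_c = 8.52 − 5.138 = 3.382 mg/L.
x_c = v t_c = 0.200 m/s × 1.285 d × 86400 s/d = 22210 m ≈ 22.2 km.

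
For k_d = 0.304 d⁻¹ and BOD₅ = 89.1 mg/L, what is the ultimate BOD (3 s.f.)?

L₀ ≈ 114 mg/L

BOD₅ = L₀(1 − e^(−5k_d)) ⇒ L₀ = BOD₅ / (1 − e^(−5×0.304))
= 89.1 / (1 − 0.2187) = 89.1 / 0.7813 = 114.0 mg/L.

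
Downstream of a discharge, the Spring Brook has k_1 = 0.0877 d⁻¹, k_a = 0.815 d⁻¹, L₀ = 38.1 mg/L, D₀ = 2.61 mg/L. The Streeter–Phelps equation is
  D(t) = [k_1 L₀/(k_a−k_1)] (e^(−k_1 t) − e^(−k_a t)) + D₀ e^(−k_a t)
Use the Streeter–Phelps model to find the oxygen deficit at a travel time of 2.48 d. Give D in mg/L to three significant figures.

D ≈ 3.43 mg/L

k_1 L₀/(k_a−k_1) = 0.0877×38.1/(0.815−0.0877) = 3.341/0.7273 = 4.594 mg/L.
e^(−k_1 t) = e^(−0.0877×2.480) = 0.8045; e^(−k_a t) = e^(−0.815×2.480) = 0.1325.
D = 4.594 × (0.8045 − 0.1325) + 2.61 × 0.1325 = 3.087 + 0.3458 = 3.433 mg/L.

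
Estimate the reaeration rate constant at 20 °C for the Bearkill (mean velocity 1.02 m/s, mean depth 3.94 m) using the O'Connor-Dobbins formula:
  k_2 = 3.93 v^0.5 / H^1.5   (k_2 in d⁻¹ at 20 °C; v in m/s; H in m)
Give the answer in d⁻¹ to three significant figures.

k_2 ≈ 0.508 d⁻¹

k_2 = 3.93 × 1.02^0.5 / 3.94^1.5 = 3.93 × 1.010 / 7.821 = 0.5075 d⁻¹.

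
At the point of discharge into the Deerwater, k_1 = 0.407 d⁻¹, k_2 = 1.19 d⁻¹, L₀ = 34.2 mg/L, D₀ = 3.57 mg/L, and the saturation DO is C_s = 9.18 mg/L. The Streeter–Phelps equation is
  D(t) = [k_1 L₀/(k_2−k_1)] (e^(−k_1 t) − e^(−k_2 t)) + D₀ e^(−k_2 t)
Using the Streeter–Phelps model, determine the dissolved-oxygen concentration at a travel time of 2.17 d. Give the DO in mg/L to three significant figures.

k_1 L₀/(k_2−k_1) = 0.407×34.2/(1.19−0.407) = 13.92/0.7830 = 17.78 mg/L.
e^(−k_1 t) = e^(−0.407×2.170) = 0.4135; e^(−k_2 t) = e^(−1.19×2.170) = 0.07560.
D = 17.78 × (0.4135 − 0.07560) + 3.57 × 0.07560 = 6.006 + 0.2699 = 6.276 mg/L.
DO = C_s − D = 9.18 − 6.276 = 2.904 mg/L.

DO ≈ 2.90 mg/L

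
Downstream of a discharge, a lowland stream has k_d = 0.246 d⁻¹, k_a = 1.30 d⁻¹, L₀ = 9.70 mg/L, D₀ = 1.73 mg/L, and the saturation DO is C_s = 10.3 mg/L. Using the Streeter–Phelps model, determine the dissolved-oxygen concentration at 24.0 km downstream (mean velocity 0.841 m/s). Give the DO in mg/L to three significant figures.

DO ≈ 8.56 mg/L

Travel time t = x/v = 24.0 km / (0.841 m/s) = 24000 m / 0.841 m/s = 28540 s = 0.3303 d.
k_d L₀/(k_a−k_d) = 0.246×9.70/(1.30−0.246) = 2.386/1.054 = 2.264 mg/L.
e^(−k_d t) = e^(−0.246×0.3303) = 0.9220; e^(−k_a t) = e^(−1.30×0.3303) = 0.6509.
D = 2.264 × (0.9220 − 0.6509) + 1.73 × 0.6509 = 0.6136 + 1.126 = 1.740 mg/L.
DO = C_s − D = 10.3 − 1.740 = 8.560 mg/L.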